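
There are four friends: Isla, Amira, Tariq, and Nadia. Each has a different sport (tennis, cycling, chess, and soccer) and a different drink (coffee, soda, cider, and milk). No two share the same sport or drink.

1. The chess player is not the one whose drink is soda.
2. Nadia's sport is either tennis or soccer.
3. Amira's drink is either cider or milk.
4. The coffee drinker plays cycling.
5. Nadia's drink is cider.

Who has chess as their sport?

Amira

With clues 1–2, Nadia is impossible for the one with sport chess.
With clues 1–5, Isla and Tariq are impossible for the one with sport chess.
That leaves Amira.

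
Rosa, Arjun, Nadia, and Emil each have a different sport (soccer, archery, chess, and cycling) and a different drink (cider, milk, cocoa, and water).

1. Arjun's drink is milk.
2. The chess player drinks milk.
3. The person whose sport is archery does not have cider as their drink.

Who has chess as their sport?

Arjun

With clues 1–2, Emil, Nadia, and Rosa are impossible for the one with sport chess.
That leaves Arjun.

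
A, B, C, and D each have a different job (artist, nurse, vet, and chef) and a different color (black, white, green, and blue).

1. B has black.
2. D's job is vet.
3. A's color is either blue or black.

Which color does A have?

Clue 1 rules out black for A's color.
With clues 1–3, green and white are impossible for A's color.
That leaves blue.

blue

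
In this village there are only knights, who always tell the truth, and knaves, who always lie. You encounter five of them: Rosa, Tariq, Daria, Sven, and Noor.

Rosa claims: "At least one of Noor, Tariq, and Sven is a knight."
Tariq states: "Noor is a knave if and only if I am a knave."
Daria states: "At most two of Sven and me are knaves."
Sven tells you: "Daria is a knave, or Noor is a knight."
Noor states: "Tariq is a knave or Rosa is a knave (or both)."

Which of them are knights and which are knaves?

Regardless of anyone's role, Daria's statement is true, so Daria is a knight.
Consider Rosa. Suppose Rosa is a knave.
Then no assignment of the remaining roles makes every statement match its speaker's type — contradiction.
So Rosa is a knight.
Consider Tariq. Suppose Tariq is a knight.
Then no assignment of the remaining roles makes every statement match its speaker's type — contradiction.
So Tariq is a knave.
With that fixed, Noor's statement is true, so Noor is a knight.
With that fixed, Sven's statement is true, so Sven is a knight.

Rosa: knight, Tariq: knave, Daria: knight, Sven: knight, Noor: knight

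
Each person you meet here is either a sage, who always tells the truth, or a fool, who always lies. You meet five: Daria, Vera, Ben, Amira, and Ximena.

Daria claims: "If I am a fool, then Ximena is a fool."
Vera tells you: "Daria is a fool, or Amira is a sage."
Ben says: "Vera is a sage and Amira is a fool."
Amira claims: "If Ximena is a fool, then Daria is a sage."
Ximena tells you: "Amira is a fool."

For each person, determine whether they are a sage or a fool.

Daria: sage, Vera: sage, Ben: fool, Amira: sage, Ximena: fool

Consider Daria. Suppose Daria is a fool.
Then no assignment of the remaining roles makes every statement match its speaker's type — contradiction.
So Daria is a sage.
With that fixed, Amira's statement is true, so Amira is a sage.
With that fixed, Ximena's statement is false, so Ximena is a fool.
With that fixed, Vera's statement is true, so Vera is a sage.
With that fixed, Ben's statement is false, so Ben is a fool.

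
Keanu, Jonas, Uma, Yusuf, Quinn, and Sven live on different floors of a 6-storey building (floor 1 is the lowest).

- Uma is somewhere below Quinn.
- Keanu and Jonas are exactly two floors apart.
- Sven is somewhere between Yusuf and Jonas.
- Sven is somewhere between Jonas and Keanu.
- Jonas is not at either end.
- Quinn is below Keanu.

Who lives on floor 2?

With clues 1–5, Sven is ruled out for floor 2.
With clues 1–6, Jonas, Keanu, Uma, and Yusuf are ruled out for floor 2.
So floor 2 is Quinn.

Quinn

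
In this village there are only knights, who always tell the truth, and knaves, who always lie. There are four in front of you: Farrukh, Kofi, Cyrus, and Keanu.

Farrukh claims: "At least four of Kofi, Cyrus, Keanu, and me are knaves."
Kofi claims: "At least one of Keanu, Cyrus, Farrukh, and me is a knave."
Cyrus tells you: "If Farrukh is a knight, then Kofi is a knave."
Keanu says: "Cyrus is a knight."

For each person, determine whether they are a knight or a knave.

Farrukh: knave, Kofi: knight, Cyrus: knight, Keanu: knight

Consider Farrukh. Suppose Farrukh is a knight.
Then Farrukh's own statement would have to be true, but it can't be — contradiction.
So Farrukh is a knave.
With that fixed, Kofi's statement is true, so Kofi is a knight.
With that fixed, Cyrus's statement is true, so Cyrus is a knight.
With that fixed, Keanu's statement is true, so Keanu is a knight.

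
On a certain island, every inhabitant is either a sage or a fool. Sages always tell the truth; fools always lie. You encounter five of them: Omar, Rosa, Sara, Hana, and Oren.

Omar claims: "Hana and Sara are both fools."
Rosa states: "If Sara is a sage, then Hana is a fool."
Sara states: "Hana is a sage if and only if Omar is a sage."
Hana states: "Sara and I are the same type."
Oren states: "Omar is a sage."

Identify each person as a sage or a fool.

Omar: fool, Rosa: sage, Sara: sage, Hana: fool, Oren: fool

Consider Omar. Suppose Omar is a sage.
Then no assignment of the remaining roles makes every statement match its speaker's type — contradiction.
So Omar is a fool.
With that fixed, Oren's statement is false, so Oren is a fool.
Consider Rosa. Suppose Rosa is a fool.
Then no assignment of the remaining roles makes every statement match its speaker's type — contradiction.
So Rosa is a sage.
Consider Sara. Suppose Sara is a fool.
Then whichever role Hana has, Hana's statement has the wrong truth value — contradiction.
So Sara is a sage.
Consider Hana. Suppose Hana is a sage.
Then Rosa's statement comes out false, contradicting Rosa being a sage.
So Hana is a fool.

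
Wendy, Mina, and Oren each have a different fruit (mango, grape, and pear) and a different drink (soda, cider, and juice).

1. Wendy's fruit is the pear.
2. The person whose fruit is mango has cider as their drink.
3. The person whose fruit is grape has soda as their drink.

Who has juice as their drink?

With clues 1–3, Mina and Oren are impossible for the one with drink juice.
That leaves Wendy.

Wendy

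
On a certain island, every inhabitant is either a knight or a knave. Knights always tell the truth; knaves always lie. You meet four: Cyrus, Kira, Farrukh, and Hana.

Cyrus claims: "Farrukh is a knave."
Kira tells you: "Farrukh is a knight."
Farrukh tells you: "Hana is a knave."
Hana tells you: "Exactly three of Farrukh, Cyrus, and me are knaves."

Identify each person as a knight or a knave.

Consider Cyrus. Suppose Cyrus is a knight.
Then no assignment of the remaining roles makes every statement match its speaker's type — contradiction.
So Cyrus is a knave.
Consider Kira. Suppose Kira is a knave.
Then no assignment of the remaining roles makes every statement match its speaker's type — contradiction.
So Kira is a knight.
Consider Farrukh. Suppose Farrukh is a knave.
Then Cyrus's statement comes out true, contradicting Cyrus being a knave.
So Farrukh is a knight.
With that fixed, Hana's statement is false, so Hana is a knave.

Cyrus: knave, Kira: knight, Farrukh: knight, Hana: knave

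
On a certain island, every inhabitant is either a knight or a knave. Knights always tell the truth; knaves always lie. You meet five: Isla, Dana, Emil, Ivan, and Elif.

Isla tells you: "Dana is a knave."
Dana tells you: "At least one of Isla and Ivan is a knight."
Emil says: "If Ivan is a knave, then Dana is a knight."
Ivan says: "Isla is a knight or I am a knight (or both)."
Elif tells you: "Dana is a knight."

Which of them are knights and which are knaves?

Isla: knave, Dana: knight, Emil: knight, Ivan: knight, Elif: knight

Consider Isla. Suppose Isla is a knight.
Then no assignment of the remaining roles makes every statement match its speaker's type — contradiction.
So Isla is a knave.
Consider Dana. Suppose Dana is a knave.
Then Isla's statement comes out true, contradicting Isla being a knave.
So Dana is a knight.
With that fixed, Emil's statement is true, so Emil is a knight.
With that fixed, Elif's statement is true, so Elif is a knight.
Consider Ivan. Suppose Ivan is a knave.
Then Dana's statement comes out false, contradicting Dana being a knight.
So Ivan is a knight.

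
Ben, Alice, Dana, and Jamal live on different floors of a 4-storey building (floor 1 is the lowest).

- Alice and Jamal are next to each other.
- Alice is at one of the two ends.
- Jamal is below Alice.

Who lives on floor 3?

With clues 1–2, Alice is ruled out for floor 3.
With clues 1–3, Ben and Dana are ruled out for floor 3.
So floor 3 is Jamal.

Jamal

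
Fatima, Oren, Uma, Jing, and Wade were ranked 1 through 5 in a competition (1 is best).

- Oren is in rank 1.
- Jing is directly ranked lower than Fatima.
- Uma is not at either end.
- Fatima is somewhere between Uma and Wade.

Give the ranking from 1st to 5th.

From clue 1: Oren → rank 1.
From clues 1–2: Fatima is in {2,3,4}.
From clues 1–4: Uma → rank 2, Fatima → rank 3, Jing → rank 4, Wade → rank 5.

Oren, Uma, Fatima, Jing, Wade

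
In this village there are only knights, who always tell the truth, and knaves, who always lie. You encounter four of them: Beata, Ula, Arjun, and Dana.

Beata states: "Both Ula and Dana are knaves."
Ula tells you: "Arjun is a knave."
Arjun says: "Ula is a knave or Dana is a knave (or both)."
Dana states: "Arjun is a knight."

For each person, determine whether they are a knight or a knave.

Beata: knave, Ula: knave, Arjun: knight, Dana: knight

Consider Beata. Suppose Beata is a knight.
Then no assignment of the remaining roles makes every statement match its speaker's type — contradiction.
So Beata is a knave.
Consider Ula. Suppose Ula is a knight.
Then no assignment of the remaining roles makes every statement match its speaker's type — contradiction.
So Ula is a knave.
With that fixed, Arjun's statement is true, so Arjun is a knight.
With that fixed, Dana's statement is true, so Dana is a knight.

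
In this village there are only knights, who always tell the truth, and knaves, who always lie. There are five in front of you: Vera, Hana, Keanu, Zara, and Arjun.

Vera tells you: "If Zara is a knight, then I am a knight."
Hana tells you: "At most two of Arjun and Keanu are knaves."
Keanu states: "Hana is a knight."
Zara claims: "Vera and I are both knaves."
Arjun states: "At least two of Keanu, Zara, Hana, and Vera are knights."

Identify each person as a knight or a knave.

Vera: knight, Hana: knight, Keanu: knight, Zara: knave, Arjun: knight

Regardless of anyone's role, Hana's statement is true, so Hana is a knight.
With that fixed, Keanu's statement is true, so Keanu is a knight.
With that fixed, Arjun's statement is true, so Arjun is a knight.
Consider Vera. Suppose Vera is a knave.
Then whichever role Zara has, Zara's statement has the wrong truth value — contradiction.
So Vera is a knight.
With that fixed, Zara's statement is false, so Zara is a knave.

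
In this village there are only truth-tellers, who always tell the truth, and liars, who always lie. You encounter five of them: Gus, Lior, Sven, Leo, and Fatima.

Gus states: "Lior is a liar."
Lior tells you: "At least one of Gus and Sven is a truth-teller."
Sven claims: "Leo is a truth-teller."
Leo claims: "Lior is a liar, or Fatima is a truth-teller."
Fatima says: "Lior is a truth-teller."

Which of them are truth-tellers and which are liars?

Consider Gus. Suppose Gus is a truth-teller.
Then no assignment of the remaining roles makes every statement match its speaker's type — contradiction.
So Gus is a liar.
Consider Lior. Suppose Lior is a liar.
Then Gus's statement comes out true, contradicting Gus being a liar.
So Lior is a truth-teller.
With that fixed, Fatima's statement is true, so Fatima is a truth-teller.
With that fixed, Leo's statement is true, so Leo is a truth-teller.
With that fixed, Sven's statement is true, so Sven is a truth-teller.

Gus: liar, Lior: truth-teller, Sven: truth-teller, Leo: truth-teller, Fatima: truth-teller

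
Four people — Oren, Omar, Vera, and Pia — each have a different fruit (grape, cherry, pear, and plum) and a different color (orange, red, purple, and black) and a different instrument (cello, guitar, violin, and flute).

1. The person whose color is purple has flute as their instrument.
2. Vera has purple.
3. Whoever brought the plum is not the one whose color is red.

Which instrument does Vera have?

With clues 1–2, cello, guitar, and violin are impossible for Vera's instrument.
That leaves flute.

flute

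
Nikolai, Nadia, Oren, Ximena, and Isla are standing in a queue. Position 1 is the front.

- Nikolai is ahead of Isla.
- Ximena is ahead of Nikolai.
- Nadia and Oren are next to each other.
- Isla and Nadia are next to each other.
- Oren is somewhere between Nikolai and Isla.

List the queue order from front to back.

Ximena, Nikolai, Oren, Nadia, Isla

From clue 1: Nikolai is in {1,2,3,4}.
From clues 1–2: Nikolai is in {2,3,4}.
From clues 1–3: Nikolai is in {2,4}.
From clues 1–4: Ximena → position 1, Nikolai → position 2, Nadia → position 4.
From clues 1–5: Oren → position 3, Isla → position 5.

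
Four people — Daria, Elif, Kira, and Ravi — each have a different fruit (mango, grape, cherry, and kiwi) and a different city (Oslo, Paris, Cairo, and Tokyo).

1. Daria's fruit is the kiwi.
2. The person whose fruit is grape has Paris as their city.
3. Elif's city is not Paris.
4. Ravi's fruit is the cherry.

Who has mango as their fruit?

Elif

Clue 1 rules out Daria for the one with fruit mango.
With clues 1–4, Kira and Ravi are impossible for the one with fruit mango.
That leaves Elif.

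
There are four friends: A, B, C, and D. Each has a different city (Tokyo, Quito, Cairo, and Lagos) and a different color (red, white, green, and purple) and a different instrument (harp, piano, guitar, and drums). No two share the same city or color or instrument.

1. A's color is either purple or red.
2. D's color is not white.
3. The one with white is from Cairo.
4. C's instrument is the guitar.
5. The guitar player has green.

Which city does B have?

With clues 1–5, Lagos, Quito, and Tokyo are impossible for B's city.
That leaves Cairo.

Cairo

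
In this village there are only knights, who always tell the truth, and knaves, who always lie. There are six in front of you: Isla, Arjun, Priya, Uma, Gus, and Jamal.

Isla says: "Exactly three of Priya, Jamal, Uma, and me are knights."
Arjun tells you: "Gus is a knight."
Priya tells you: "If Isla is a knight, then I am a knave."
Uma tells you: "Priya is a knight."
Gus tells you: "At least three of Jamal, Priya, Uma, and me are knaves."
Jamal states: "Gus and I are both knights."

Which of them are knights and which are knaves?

Consider Isla. Suppose Isla is a knight.
Then whichever role Priya has, Priya's statement has the wrong truth value — contradiction.
So Isla is a knave.
With that fixed, Priya's statement is true, so Priya is a knight.
With that fixed, Uma's statement is true, so Uma is a knight.
With that fixed, Gus's statement is false, so Gus is a knave.
With that fixed, Jamal's statement is false, so Jamal is a knave.
With that fixed, Arjun's statement is false, so Arjun is a knave.

Isla: knave, Arjun: knave, Priya: knight, Uma: knight, Gus: knave, Jamal: knave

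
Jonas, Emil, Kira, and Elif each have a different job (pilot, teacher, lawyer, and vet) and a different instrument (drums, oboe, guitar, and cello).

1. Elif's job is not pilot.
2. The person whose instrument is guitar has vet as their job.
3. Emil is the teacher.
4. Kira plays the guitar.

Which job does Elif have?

lawyer

Clue 1 rules out pilot for Elif's job.
With clues 1–3, teacher is impossible for Elif's job.
With clues 1–4, vet is impossible for Elif's job.
That leaves lawyer.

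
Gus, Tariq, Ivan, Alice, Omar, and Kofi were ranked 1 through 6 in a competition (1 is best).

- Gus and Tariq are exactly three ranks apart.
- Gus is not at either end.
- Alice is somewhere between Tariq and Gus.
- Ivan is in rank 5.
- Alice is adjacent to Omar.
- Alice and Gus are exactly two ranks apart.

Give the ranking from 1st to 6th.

From clues 1–2: Gus is in {2,3,4,5}.
From clues 1–4: Ivan → rank 5.
From clues 1–5: Tariq → rank 1, Gus → rank 4, Kofi → rank 6.
From clues 1–6: Alice → rank 2, Omar → rank 3.

Tariq, Alice, Omar, Gus, Ivan, Kofi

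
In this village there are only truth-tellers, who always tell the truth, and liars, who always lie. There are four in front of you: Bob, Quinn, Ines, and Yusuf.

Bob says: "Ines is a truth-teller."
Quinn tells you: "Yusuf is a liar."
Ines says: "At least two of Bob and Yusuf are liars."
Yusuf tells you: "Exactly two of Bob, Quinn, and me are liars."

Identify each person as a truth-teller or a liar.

Consider Bob. Suppose Bob is a truth-teller.
Then no assignment of the remaining roles makes every statement match its speaker's type — contradiction.
So Bob is a liar.
Consider Quinn. Suppose Quinn is a truth-teller.
Then whichever role Yusuf has, Yusuf's statement has the wrong truth value — contradiction.
So Quinn is a liar.
Consider Ines. Suppose Ines is a truth-teller.
Then Bob's statement comes out true, contradicting Bob being a liar.
So Ines is a liar.
Consider Yusuf. Suppose Yusuf is a liar.
Then Quinn's statement comes out true, contradicting Quinn being a liar.
So Yusuf is a truth-teller.

Bob: liar, Quinn: liar, Ines: liar, Yusuf: truth-teller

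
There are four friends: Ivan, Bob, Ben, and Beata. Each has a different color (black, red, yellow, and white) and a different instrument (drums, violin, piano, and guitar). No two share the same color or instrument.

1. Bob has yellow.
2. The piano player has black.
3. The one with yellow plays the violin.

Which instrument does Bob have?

violin

With clues 1–2, piano is impossible for Bob's instrument.
With clues 1–3, drums and guitar are impossible for Bob's instrument.
That leaves violin.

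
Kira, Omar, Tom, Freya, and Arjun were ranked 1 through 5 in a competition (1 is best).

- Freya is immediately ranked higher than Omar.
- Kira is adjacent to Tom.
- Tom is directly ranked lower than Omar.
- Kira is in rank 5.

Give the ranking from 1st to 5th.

Arjun, Freya, Omar, Tom, Kira

From clue 1: Omar is in {2,3,4,5}.
From clues 1–2: Arjun is in {1,3,5}.
From clues 1–3: Kira is in {4,5}.
From clues 1–4: Arjun → rank 1, Freya → rank 2, Omar → rank 3, Tom → rank 4, Kira → rank 5.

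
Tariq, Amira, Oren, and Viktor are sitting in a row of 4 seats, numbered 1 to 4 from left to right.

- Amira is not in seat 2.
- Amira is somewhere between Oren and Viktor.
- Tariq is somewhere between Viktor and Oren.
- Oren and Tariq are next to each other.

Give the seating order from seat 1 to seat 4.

From clue 1: Amira is in {1,3,4}.
From clues 1–2: Amira → seat 3.
From clues 1–3: Tariq → seat 2.
From clues 1–4: Oren → seat 1, Viktor → seat 4.

Oren, Tariq, Amira, Viktor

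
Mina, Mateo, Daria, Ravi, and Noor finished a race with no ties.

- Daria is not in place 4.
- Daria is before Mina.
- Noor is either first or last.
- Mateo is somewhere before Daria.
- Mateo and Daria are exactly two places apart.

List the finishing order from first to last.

Mateo, Ravi, Daria, Mina, Noor

From clue 1: Daria is in {1,2,3,5}.
From clues 1–2: Daria is in {1,2,3}.
From clues 1–3: Noor is in {1,5}.
From clues 1–4: Mateo is in {1,2}.
From clues 1–5: Mateo → place 1, Ravi → place 2, Daria → place 3, Mina → place 4, Noor → place 5.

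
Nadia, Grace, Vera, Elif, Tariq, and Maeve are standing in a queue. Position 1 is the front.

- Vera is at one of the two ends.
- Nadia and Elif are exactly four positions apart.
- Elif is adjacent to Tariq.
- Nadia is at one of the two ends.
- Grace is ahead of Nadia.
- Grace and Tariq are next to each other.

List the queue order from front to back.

From clue 1: Vera is in {1,6}.
From clues 1–4: Nadia is in {1,6}.
From clues 1–5: Vera → position 1, Elif → position 2, Tariq → position 3, Nadia → position 6.
From clues 1–6: Grace → position 4, Maeve → position 5.

Vera, Elif, Tariq, Grace, Maeve, Nadia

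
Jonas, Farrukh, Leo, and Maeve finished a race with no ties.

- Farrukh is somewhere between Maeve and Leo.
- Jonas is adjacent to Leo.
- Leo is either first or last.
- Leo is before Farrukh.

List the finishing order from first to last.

Leo, Jonas, Farrukh, Maeve

From clue 1: Farrukh is in {2,3}.
From clues 1–3: Jonas is in {2,3}.
From clues 1–4: Leo → place 1, Jonas → place 2, Farrukh → place 3, Maeve → place 4.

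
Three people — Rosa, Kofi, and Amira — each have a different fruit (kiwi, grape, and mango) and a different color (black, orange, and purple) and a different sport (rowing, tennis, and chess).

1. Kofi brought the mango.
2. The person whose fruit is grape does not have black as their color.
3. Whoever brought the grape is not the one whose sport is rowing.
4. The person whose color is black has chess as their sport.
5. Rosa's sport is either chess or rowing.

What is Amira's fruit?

Clue 1 rules out mango for Amira's fruit.
With clues 1–5, kiwi is impossible for Amira's fruit.
That leaves grape.

grape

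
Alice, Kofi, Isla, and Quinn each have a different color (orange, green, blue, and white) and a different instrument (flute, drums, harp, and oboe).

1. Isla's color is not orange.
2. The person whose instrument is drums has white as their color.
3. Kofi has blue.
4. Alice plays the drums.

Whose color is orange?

Clue 1 rules out Isla for the one with color orange.
With clues 1–3, Kofi is impossible for the one with color orange.
With clues 1–4, Alice is impossible for the one with color orange.
That leaves Quinn.

Quinn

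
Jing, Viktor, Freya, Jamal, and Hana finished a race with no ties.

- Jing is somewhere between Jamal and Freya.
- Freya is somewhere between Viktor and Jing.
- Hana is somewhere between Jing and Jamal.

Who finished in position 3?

Jing

With clues 1–2, Jamal and Viktor are ruled out for place 3.
With clues 1–3, Freya and Hana are ruled out for place 3.
So place 3 is Jing.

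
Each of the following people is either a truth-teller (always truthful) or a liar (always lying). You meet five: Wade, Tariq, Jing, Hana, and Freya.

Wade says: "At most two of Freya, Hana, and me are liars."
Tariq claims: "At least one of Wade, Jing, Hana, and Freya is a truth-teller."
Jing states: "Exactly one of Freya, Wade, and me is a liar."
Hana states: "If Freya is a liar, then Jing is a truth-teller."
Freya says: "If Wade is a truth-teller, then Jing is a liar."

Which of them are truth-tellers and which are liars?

Wade: truth-teller, Tariq: truth-teller, Jing: truth-teller, Hana: truth-teller, Freya: liar

Consider Wade. Suppose Wade is a liar.
Then no assignment of the remaining roles makes every statement match its speaker's type — contradiction.
So Wade is a truth-teller.
With that fixed, Tariq's statement is true, so Tariq is a truth-teller.
Consider Jing. Suppose Jing is a liar.
Then no assignment of the remaining roles makes every statement match its speaker's type — contradiction.
So Jing is a truth-teller.
With that fixed, Hana's statement is true, so Hana is a truth-teller.
With that fixed, Freya's statement is false, so Freya is a liar.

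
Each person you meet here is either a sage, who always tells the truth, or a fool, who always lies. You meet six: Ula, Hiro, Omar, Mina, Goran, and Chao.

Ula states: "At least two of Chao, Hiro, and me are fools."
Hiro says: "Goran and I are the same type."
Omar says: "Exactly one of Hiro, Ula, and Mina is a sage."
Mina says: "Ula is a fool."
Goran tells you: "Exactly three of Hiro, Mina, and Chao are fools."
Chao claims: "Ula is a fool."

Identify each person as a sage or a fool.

Consider Ula. Suppose Ula is a fool.
Then no assignment of the remaining roles makes every statement match its speaker's type — contradiction.
So Ula is a sage.
With that fixed, Mina's statement is false, so Mina is a fool.
With that fixed, Chao's statement is false, so Chao is a fool.
Consider Hiro. Suppose Hiro is a sage.
Then Ula's statement comes out false, contradicting Ula being a sage.
So Hiro is a fool.
With that fixed, Omar's statement is true, so Omar is a sage.
With that fixed, Goran's statement is true, so Goran is a sage.

Ula: sage, Hiro: fool, Omar: sage, Mina: fool, Goran: sage, Chao: fool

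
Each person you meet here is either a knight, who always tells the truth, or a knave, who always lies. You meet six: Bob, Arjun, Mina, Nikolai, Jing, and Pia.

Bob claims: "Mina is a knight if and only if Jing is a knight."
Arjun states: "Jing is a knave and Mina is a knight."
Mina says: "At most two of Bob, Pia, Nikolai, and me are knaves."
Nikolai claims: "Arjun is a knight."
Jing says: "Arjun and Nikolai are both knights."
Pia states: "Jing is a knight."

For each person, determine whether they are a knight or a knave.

Bob: knight, Arjun: knave, Mina: knave, Nikolai: knave, Jing: knave, Pia: knave

Consider Bob. Suppose Bob is a knave.
Then no assignment of the remaining roles makes every statement match its speaker's type — contradiction.
So Bob is a knight.
Consider Arjun. Suppose Arjun is a knight.
Then no assignment of the remaining roles makes every statement match its speaker's type — contradiction.
So Arjun is a knave.
With that fixed, Nikolai's statement is false, so Nikolai is a knave.
With that fixed, Jing's statement is false, so Jing is a knave.
With that fixed, Pia's statement is false, so Pia is a knave.
Consider Mina. Suppose Mina is a knight.
Then Bob's statement comes out false, contradicting Bob being a knight.
So Mina is a knave.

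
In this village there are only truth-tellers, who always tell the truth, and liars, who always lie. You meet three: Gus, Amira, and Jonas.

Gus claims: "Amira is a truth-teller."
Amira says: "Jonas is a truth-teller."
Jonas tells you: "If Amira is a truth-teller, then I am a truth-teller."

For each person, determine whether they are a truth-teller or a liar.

Consider Gus. Suppose Gus is a liar.
Then no assignment of the remaining roles makes every statement match its speaker's type — contradiction.
So Gus is a truth-teller.
Consider Amira. Suppose Amira is a liar.
Then Gus's statement comes out false, contradicting Gus being a truth-teller.
So Amira is a truth-teller.
Consider Jonas. Suppose Jonas is a liar.
Then Amira's statement comes out false, contradicting Amira being a truth-teller.
So Jonas is a truth-teller.

Gus: truth-teller, Amira: truth-teller, Jonas: truth-teller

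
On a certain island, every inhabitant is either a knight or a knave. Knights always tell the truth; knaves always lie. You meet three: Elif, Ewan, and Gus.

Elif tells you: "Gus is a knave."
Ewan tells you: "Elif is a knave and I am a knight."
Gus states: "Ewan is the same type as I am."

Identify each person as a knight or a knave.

Elif: knave, Ewan: knight, Gus: knight

Consider Elif. Suppose Elif is a knight.
Then no assignment of the remaining roles makes every statement match its speaker's type — contradiction.
So Elif is a knave.
Consider Ewan. Suppose Ewan is a knave.
Then whichever role Gus has, Gus's statement has the wrong truth value — contradiction.
So Ewan is a knight.
Consider Gus. Suppose Gus is a knave.
Then Elif's statement comes out true, contradicting Elif being a knave.
So Gus is a knight.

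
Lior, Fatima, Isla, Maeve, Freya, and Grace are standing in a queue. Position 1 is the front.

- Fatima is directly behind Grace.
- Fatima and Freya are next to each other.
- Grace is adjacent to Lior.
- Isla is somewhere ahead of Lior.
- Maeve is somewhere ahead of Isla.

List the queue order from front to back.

Maeve, Isla, Lior, Grace, Fatima, Freya

From clue 1: Fatima is in {2,3,4,5,6}.
From clues 1–2: Fatima is in {2,3,4,5}.
From clues 1–3: Lior is in {1,2,3}.
From clues 1–4: Lior is in {2,3}.
From clues 1–5: Maeve → position 1, Isla → position 2, Lior → position 3, Grace → position 4, Fatima → position 5, Freya → position 6.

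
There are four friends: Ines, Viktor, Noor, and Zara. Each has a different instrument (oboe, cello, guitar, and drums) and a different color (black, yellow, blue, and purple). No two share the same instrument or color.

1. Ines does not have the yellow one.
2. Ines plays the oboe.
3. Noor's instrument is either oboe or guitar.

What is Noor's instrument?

guitar

With clues 1–2, oboe is impossible for Noor's instrument.
With clues 1–3, cello and drums are impossible for Noor's instrument.
That leaves guitar.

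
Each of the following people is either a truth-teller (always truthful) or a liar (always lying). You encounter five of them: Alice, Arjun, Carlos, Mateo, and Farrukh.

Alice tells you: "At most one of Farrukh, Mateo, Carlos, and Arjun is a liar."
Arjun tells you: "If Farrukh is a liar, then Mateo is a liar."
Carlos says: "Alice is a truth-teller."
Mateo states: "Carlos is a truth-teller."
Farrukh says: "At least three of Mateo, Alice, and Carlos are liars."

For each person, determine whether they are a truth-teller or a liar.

Consider Alice. Suppose Alice is a truth-teller.
Then no assignment of the remaining roles makes every statement match its speaker's type — contradiction.
So Alice is a liar.
With that fixed, Carlos's statement is false, so Carlos is a liar.
With that fixed, Mateo's statement is false, so Mateo is a liar.
With that fixed, Farrukh's statement is true, so Farrukh is a truth-teller.
With that fixed, Arjun's statement is true, so Arjun is a truth-teller.

Alice: liar, Arjun: truth-teller, Carlos: liar, Mateo: liar, Farrukh: truth-teller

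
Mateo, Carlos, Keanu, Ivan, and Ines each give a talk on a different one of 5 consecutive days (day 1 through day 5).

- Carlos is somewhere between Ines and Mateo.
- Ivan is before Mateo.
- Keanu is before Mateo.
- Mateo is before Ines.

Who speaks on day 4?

With clues 1–3, Ines and Mateo are ruled out for day 4.
With clues 1–4, Ivan and Keanu are ruled out for day 4.
So day 4 is Carlos.

Carlos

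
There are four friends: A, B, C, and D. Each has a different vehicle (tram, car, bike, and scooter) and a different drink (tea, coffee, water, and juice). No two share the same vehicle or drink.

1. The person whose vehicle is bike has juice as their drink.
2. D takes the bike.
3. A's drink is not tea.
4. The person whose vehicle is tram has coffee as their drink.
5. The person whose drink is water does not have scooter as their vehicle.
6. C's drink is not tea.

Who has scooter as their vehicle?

With clues 1–2, D is impossible for the one with vehicle scooter.
With clues 1–5, A is impossible for the one with vehicle scooter.
With clues 1–6, C is impossible for the one with vehicle scooter.
That leaves B.

B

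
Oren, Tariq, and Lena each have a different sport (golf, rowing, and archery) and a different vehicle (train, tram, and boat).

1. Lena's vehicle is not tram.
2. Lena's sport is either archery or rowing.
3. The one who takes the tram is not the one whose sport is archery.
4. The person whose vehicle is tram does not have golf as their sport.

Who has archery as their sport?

With clues 1–4, Oren and Tariq are impossible for the one with sport archery.
That leaves Lena.

Lena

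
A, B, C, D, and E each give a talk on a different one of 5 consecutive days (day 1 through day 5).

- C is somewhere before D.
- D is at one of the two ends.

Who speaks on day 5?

With clue 1, C is ruled out for day 5.
With clues 1–2, A, B, and E are ruled out for day 5.
So day 5 is D.

D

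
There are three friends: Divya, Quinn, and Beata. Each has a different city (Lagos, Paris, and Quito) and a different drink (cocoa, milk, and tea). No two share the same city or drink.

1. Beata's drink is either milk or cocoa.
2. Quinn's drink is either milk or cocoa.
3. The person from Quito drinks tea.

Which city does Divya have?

Quito

With clues 1–3, Lagos and Paris are impossible for Divya's city.
That leaves Quito.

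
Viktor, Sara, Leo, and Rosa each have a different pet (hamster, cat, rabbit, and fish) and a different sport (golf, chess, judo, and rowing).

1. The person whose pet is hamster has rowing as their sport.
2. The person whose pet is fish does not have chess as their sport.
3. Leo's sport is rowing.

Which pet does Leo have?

hamster

With clues 1–3, cat, fish, and rabbit are impossible for Leo's pet.
That leaves hamster.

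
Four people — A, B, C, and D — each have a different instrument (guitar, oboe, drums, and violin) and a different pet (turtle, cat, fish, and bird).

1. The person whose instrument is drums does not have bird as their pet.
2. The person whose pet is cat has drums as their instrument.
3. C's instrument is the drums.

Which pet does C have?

cat

With clues 1–3, bird, fish, and turtle are impossible for C's pet.
That leaves cat.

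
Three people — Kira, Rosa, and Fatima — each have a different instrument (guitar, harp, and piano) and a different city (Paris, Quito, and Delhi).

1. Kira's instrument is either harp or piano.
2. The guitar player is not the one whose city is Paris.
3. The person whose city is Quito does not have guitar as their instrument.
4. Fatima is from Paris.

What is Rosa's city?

Delhi

With clues 1–4, Paris and Quito are impossible for Rosa's city.
That leaves Delhi.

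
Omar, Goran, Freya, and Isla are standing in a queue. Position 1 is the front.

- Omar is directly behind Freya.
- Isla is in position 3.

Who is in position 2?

With clues 1–2, Freya, Goran, and Isla are ruled out for position 2.
So position 2 is Omar.

Omar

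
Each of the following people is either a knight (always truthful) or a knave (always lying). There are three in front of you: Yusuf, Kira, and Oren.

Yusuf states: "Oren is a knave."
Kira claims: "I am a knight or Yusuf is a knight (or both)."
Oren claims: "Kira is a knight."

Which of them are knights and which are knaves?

Consider Yusuf. Suppose Yusuf is a knight.
Then no assignment of the remaining roles makes every statement match its speaker's type — contradiction.
So Yusuf is a knave.
Consider Kira. Suppose Kira is a knave.
Then no assignment of the remaining roles makes every statement match its speaker's type — contradiction.
So Kira is a knight.
With that fixed, Oren's statement is true, so Oren is a knight.

Yusuf: knave, Kira: knight, Oren: knight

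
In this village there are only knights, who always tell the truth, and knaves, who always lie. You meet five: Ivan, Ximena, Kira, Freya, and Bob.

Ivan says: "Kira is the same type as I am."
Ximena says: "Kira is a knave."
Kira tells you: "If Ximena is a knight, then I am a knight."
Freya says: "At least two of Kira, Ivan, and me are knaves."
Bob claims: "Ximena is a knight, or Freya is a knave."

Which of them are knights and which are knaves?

Consider Ivan. Suppose Ivan is a knave.
Then no assignment of the remaining roles makes every statement match its speaker's type — contradiction.
So Ivan is a knight.
Consider Ximena. Suppose Ximena is a knight.
Then no assignment of the remaining roles makes every statement match its speaker's type — contradiction.
So Ximena is a knave.
With that fixed, Kira's statement is true, so Kira is a knight.
With that fixed, Freya's statement is false, so Freya is a knave.
With that fixed, Bob's statement is true, so Bob is a knight.

Ivan: knight, Ximena: knave, Kira: knight, Freya: knave, Bob: knight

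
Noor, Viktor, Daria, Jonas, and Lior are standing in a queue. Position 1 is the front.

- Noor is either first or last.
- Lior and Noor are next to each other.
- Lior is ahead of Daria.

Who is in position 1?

Noor

With clues 1–2, Lior is ruled out for position 1.
With clues 1–3, Daria, Jonas, and Viktor are ruled out for position 1.
So position 1 is Noor.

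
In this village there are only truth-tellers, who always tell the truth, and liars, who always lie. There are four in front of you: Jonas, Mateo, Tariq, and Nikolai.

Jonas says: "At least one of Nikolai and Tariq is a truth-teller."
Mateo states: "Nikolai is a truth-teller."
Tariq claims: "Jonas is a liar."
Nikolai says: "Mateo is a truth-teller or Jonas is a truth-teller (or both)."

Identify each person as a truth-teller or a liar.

Jonas: truth-teller, Mateo: truth-teller, Tariq: liar, Nikolai: truth-teller

Consider Jonas. Suppose Jonas is a liar.
Then no assignment of the remaining roles makes every statement match its speaker's type — contradiction.
So Jonas is a truth-teller.
With that fixed, Tariq's statement is false, so Tariq is a liar.
With that fixed, Nikolai's statement is true, so Nikolai is a truth-teller.
With that fixed, Mateo's statement is true, so Mateo is a truth-teller.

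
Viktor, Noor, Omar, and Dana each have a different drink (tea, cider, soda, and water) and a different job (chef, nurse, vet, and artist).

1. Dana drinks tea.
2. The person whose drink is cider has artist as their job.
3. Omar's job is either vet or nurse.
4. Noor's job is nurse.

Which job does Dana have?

With clues 1–2, artist is impossible for Dana's job.
With clues 1–4, nurse and vet are impossible for Dana's job.
That leaves chef.

chef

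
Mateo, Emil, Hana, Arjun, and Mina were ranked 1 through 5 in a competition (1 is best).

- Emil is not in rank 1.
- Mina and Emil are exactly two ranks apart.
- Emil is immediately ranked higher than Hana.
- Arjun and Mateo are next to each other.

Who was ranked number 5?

With clues 1–3, Emil is ruled out for rank 5.
With clues 1–4, Arjun, Hana, and Mateo are ruled out for rank 5.
So rank 5 is Mina.

Mina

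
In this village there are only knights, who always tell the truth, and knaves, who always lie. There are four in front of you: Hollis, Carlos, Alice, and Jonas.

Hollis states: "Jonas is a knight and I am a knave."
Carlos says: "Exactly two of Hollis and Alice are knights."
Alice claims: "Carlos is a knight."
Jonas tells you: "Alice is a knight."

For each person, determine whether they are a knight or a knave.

Consider Hollis. Suppose Hollis is a knight.
Then Hollis's own statement would have to be true, but it can't be — contradiction.
So Hollis is a knave.
With that fixed, Carlos's statement is false, so Carlos is a knave.
With that fixed, Alice's statement is false, so Alice is a knave.
With that fixed, Jonas's statement is false, so Jonas is a knave.

Hollis: knave, Carlos: knave, Alice: knave, Jonas: knave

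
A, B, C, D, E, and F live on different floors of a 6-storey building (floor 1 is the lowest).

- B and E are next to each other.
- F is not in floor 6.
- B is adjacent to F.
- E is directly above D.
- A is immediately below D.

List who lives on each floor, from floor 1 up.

A, D, E, B, F, C

From clues 1–2: F is in {1,2,3,4,5}.
From clues 1–3: B is in {2,3,4,5}.
From clues 1–4: B is in {3,4}.
From clues 1–5: A → floor 1, D → floor 2, E → floor 3, B → floor 4, F → floor 5, C → floor 6.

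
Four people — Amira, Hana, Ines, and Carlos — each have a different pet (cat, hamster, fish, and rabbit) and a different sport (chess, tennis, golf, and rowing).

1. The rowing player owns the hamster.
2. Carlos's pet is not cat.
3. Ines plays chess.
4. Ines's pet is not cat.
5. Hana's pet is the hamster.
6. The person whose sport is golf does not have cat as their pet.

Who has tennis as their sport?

Amira

With clues 1–3, Ines is impossible for the one with sport tennis.
With clues 1–5, Hana is impossible for the one with sport tennis.
With clues 1–6, Carlos is impossible for the one with sport tennis.
That leaves Amira.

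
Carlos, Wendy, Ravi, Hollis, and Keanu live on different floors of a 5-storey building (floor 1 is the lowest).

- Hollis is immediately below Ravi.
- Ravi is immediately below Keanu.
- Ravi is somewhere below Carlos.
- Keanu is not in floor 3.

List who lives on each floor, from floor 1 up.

Wendy, Hollis, Ravi, Keanu, Carlos

From clue 1: Ravi is in {2,3,4,5}.
From clues 1–2: Ravi is in {2,3,4}.
From clues 1–3: Carlos is in {4,5}.
From clues 1–4: Wendy → floor 1, Hollis → floor 2, Ravi → floor 3, Keanu → floor 4, Carlos → floor 5.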